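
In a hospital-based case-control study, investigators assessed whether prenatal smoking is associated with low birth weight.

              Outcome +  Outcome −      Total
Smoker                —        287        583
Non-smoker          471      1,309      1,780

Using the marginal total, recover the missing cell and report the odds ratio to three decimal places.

2.866

The missing cell is in the exposed row: 583 − 287 = 296.
So a = 296, b = 287, c = 471, d = 1309.
OR = (a·d)/(b·c) = (296 × 1309) / (287 × 471) = 387464 / 135177 = 2.86635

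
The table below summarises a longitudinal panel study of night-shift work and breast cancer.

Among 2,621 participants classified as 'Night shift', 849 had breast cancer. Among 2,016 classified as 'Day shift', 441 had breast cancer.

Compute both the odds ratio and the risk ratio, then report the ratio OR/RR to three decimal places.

1.156

From the description: a = 849, b = 1772, c = 441, d = 1575.
OR = (849·1575)/(1772·441) = 1337175/781452 = 1.71114
Risk in exposed = 849/2621 = 0.32392; risk in unexposed = 441/2016 = 0.21875; RR = 1.48079
OR/RR = 1.71114 / 1.48079 = 1.15556
The outcome is not rare, so the OR lies further from 1 than the RR.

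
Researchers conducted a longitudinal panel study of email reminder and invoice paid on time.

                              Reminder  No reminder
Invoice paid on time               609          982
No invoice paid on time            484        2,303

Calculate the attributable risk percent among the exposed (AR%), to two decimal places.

Reading the table with exposure as columns: a = 609 (Reminder, case), b = 484 (Reminder, non-case), c = 982 (No reminder, case), d = 2303.
Risk in exposed = 609/1093 = 0.55718; risk in unexposed = 982/3285 = 0.29893.
RR = 0.55718/0.29893 = 1.86389
AR% = (RR − 1)/RR × 100 = (1.86389 − 1)/1.86389 × 100 = 46.3489%

46.35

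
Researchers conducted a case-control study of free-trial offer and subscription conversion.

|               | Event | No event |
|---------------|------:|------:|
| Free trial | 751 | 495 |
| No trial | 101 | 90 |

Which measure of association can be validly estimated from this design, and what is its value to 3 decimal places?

1.352

Cells: a = 751, b = 495, c = 101, d = 90.
This is a case-control study: participants were sampled on outcome status, so risks in the source population cannot be estimated directly — relative risk is not valid here. The odds ratio is the appropriate measure.
OR = (a·d)/(b·c) = (751 × 90) / (495 × 101) = 67590 / 49995 = 1.35194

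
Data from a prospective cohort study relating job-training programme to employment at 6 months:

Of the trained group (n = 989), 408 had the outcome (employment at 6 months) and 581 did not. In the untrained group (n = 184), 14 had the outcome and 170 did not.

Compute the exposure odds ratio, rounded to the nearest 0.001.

From the description: a = 408, b = 581, c = 14, d = 170.
OR = (a·d)/(b·c) = (408 × 170) / (581 × 14) = 69360 / 8134 = 8.52717
The odds of employment at 6 months are about 8.53 times as high in the trained group.

8.527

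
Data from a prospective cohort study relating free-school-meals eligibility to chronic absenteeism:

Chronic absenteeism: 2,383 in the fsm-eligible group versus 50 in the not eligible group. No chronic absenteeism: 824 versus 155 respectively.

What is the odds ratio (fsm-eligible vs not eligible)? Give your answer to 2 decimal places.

From the description: a = 2383, b = 824, c = 50, d = 155.
OR = (a·d)/(b·c) = (2383 × 155) / (824 × 50) = 369365 / 41200 = 8.96517
The odds of chronic absenteeism are about 8.97 times as high in the fsm-eligible group.

8.97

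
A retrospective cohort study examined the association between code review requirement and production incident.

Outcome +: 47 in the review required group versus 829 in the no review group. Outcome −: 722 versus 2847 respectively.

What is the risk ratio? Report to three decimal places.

0.271

From the description: a = 47, b = 722, c = 829, d = 2847.
Risk in exposed = 47/769 = 0.06112; risk in unexposed = 829/3676 = 0.22552.
RR = 0.06112 / 0.22552 = 0.27101
The risk is 73% lower among the exposed than among the unexposed.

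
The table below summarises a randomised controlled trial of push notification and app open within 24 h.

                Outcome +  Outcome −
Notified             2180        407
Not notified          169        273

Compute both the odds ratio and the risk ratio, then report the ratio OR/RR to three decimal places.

Cells: a = 2180, b = 407, c = 169, d = 273.
OR = (2180·273)/(407·169) = 595140/68783 = 8.65243
Risk in exposed = 2180/2587 = 0.84267; risk in unexposed = 169/442 = 0.38235; RR = 2.20392
OR/RR = 8.65243 / 2.20392 = 3.92593
The outcome is not rare, so the OR lies further from 1 than the RR.

3.926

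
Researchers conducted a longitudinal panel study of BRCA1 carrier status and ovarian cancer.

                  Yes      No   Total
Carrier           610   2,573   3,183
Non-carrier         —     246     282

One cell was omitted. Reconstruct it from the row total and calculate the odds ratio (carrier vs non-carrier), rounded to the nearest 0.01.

The missing cell is in the unexposed row: 282 − 246 = 36.
So a = 610, b = 2573, c = 36, d = 246.
OR = (a·d)/(b·c) = (610 × 246) / (2573 × 36) = 150060 / 92628 = 1.62003

1.62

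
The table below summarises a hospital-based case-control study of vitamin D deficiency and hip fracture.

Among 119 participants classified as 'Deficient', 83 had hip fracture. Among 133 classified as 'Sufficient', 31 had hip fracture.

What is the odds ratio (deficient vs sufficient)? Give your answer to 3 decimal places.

7.586

From the description: a = 83, b = 36, c = 31, d = 102.
OR = (a·d)/(b·c) = (83 × 102) / (36 × 31) = 8466 / 1116 = 7.58602
The odds of hip fracture are about 7.59 times as high in the deficient group.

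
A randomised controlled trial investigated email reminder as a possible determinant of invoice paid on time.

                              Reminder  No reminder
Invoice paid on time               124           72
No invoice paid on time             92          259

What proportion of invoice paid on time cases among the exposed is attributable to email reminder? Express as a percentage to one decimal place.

Reading the table with exposure as columns: a = 124 (Reminder, case), b = 92 (Reminder, non-case), c = 72 (No reminder, case), d = 259.
Risk in exposed = 124/216 = 0.57407; risk in unexposed = 72/331 = 0.21752.
RR = 0.57407/0.21752 = 2.63915
AR% = (RR − 1)/RR × 100 = (2.63915 − 1)/2.63915 × 100 = 62.1090%

62.1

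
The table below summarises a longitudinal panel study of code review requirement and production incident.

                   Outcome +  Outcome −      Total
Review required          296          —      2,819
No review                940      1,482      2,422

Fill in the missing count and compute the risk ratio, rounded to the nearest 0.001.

0.271

The missing cell is in the exposed row: 2819 − 296 = 2523.
So a = 296, b = 2523, c = 940, d = 1482.
RR = [a/(a+b)] / [c/(c+d)] = (296/2819) / (940/2422) = 0.10500/0.38811 = 0.27055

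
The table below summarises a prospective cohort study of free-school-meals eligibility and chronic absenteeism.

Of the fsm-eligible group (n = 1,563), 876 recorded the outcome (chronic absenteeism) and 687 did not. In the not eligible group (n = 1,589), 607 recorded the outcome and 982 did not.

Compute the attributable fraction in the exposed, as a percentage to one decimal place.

31.8

From the description: a = 876, b = 687, c = 607, d = 982.
Risk in exposed = 876/1563 = 0.56046; risk in unexposed = 607/1589 = 0.38200.
RR = 0.56046/0.38200 = 1.46717
AR% = (RR − 1)/RR × 100 = (1.46717 − 1)/1.46717 × 100 = 31.8416%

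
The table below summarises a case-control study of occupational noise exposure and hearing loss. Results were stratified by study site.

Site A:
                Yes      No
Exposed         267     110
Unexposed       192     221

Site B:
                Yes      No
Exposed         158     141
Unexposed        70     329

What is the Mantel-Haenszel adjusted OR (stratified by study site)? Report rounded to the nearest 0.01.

OR_MH = Σ(aᵢdᵢ/nᵢ) / Σ(bᵢcᵢ/nᵢ), where nᵢ is the stratum total.
Stratum 1 (Site A): n = 790; a·d/n = 267·221/790 = 74.6924; b·c/n = 110·192/790 = 26.7342
Stratum 2 (Site B): n = 698; a·d/n = 158·329/698 = 74.4728; b·c/n = 141·70/698 = 14.1404
OR_MH = (74.6924 + 74.4728) / (26.7342 + 14.1404) = 149.1652 / 40.8746 = 3.64934

3.65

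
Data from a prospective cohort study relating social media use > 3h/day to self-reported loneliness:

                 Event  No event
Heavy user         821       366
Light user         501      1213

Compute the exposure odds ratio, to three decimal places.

Cells: a = 821, b = 366, c = 501, d = 1213.
OR = (a·d)/(b·c) = (821 × 1213) / (366 × 501) = 995873 / 183366 = 5.43107
The odds of self-reported loneliness are about 5.43 times as high in the heavy user group.

5.431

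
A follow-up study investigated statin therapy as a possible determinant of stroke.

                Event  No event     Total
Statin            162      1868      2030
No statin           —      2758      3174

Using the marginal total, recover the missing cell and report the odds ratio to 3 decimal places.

The missing cell is in the unexposed row: 3174 − 2758 = 416.
So a = 162, b = 1868, c = 416, d = 2758.
OR = (a·d)/(b·c) = (162 × 2758) / (1868 × 416) = 446796 / 777088 = 0.57496

0.575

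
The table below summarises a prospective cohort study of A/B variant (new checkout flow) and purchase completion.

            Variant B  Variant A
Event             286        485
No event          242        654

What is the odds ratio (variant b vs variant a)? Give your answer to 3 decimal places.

1.594

Reading the table with exposure as columns: a = 286 (Variant B, case), b = 242 (Variant B, non-case), c = 485 (Variant A, case), d = 654.
OR = (a·d)/(b·c) = (286 × 654) / (242 × 485) = 187044 / 117370 = 1.59363
The odds of purchase completion are about 1.59 times as high in the variant b group.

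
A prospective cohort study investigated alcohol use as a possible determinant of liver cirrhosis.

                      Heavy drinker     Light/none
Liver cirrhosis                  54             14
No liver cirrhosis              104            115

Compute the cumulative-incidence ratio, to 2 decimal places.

Reading the table with exposure as columns: a = 54 (Heavy drinker, case), b = 104 (Heavy drinker, non-case), c = 14 (Light/none, case), d = 115.
Risk in exposed = 54/158 = 0.34177; risk in unexposed = 14/129 = 0.10853.
RR = 0.34177 / 0.10853 = 3.14919
The risk among the exposed is 3.15 times that among the unexposed.

3.15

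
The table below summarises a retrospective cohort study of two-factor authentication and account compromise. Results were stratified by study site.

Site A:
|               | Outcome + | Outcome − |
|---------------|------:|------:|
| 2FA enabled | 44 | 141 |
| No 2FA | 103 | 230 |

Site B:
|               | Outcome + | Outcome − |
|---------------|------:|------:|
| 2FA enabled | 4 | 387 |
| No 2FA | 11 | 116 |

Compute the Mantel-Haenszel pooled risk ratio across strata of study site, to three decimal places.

0.649

RR_MH = Σ(aᵢ·n₀ᵢ/nᵢ) / Σ(cᵢ·n₁ᵢ/nᵢ), with n₁ᵢ = aᵢ+bᵢ (exposed), n₀ᵢ = cᵢ+dᵢ (unexposed), nᵢ = n₁ᵢ+n₀ᵢ.
Stratum 1 (Site A): n₁ = 185, n₀ = 333, n = 518; a·n₀/n = 44·333/518 = 28.2857; c·n₁/n = 103·185/518 = 36.7857
Stratum 2 (Site B): n₁ = 391, n₀ = 127, n = 518; a·n₀/n = 4·127/518 = 0.9807; c·n₁/n = 11·391/518 = 8.3031
RR_MH = (28.2857 + 0.9807) / (36.7857 + 8.3031) = 29.2664 / 45.0888 = 0.64908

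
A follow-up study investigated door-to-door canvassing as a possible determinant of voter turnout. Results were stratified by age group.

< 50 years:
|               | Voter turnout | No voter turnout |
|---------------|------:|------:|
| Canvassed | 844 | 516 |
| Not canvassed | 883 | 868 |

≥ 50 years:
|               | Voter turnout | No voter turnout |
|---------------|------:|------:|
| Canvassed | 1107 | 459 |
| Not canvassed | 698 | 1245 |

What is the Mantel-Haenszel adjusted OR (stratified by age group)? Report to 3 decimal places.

2.642

OR_MH = Σ(aᵢdᵢ/nᵢ) / Σ(bᵢcᵢ/nᵢ), where nᵢ is the stratum total.
Stratum 1 (< 50 years): n = 3111; a·d/n = 844·868/3111 = 235.4844; b·c/n = 516·883/3111 = 146.4571
Stratum 2 (≥ 50 years): n = 3509; a·d/n = 1107·1245/3509 = 392.7657; b·c/n = 459·698/3509 = 91.3029
OR_MH = (235.4844 + 392.7657) / (146.4571 + 91.3029) = 628.2502 / 237.7600 = 2.64237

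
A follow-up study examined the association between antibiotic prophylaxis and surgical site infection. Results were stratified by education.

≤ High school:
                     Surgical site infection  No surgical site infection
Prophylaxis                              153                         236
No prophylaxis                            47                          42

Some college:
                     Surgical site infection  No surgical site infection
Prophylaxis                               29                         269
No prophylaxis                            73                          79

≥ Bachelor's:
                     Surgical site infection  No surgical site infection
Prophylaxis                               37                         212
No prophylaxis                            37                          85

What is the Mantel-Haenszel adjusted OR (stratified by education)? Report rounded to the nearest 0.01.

OR_MH = Σ(aᵢdᵢ/nᵢ) / Σ(bᵢcᵢ/nᵢ), where nᵢ is the stratum total.
Stratum 1 (≤ High school): n = 478; a·d/n = 153·42/478 = 13.4435; b·c/n = 236·47/478 = 23.2050
Stratum 2 (Some college): n = 450; a·d/n = 29·79/450 = 5.0911; b·c/n = 269·73/450 = 43.6378
Stratum 3 (≥ Bachelor's): n = 371; a·d/n = 37·85/371 = 8.4771; b·c/n = 212·37/371 = 21.1429
OR_MH = (13.4435 + 5.0911 + 8.4771) / (23.2050 + 43.6378 + 21.1429) = 27.0117 / 87.9857 = 0.30700

0.31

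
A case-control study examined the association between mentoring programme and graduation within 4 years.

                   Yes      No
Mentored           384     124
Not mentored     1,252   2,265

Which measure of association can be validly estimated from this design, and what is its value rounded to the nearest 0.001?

Cells: a = 384, b = 124, c = 1252, d = 2265.
This is a case-control study: participants were sampled on outcome status, so risks in the source population cannot be estimated directly — relative risk is not valid here. The odds ratio is the appropriate measure.
OR = (a·d)/(b·c) = (384 × 2265) / (124 × 1252) = 869760 / 155248 = 5.60239

5.602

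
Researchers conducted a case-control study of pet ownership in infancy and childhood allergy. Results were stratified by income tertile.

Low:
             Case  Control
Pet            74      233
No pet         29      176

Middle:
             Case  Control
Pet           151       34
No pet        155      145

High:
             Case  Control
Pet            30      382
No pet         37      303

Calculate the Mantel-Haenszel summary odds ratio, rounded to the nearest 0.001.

1.929

OR_MH = Σ(aᵢdᵢ/nᵢ) / Σ(bᵢcᵢ/nᵢ), where nᵢ is the stratum total.
Stratum 1 (Low): n = 512; a·d/n = 74·176/512 = 25.4375; b·c/n = 233·29/512 = 13.1973
Stratum 2 (Middle): n = 485; a·d/n = 151·145/485 = 45.1443; b·c/n = 34·155/485 = 10.8660
Stratum 3 (High): n = 752; a·d/n = 30·303/752 = 12.0878; b·c/n = 382·37/752 = 18.7952
OR_MH = (25.4375 + 45.1443 + 12.0878) / (13.1973 + 10.8660 + 18.7952) = 82.6696 / 42.8585 = 1.92890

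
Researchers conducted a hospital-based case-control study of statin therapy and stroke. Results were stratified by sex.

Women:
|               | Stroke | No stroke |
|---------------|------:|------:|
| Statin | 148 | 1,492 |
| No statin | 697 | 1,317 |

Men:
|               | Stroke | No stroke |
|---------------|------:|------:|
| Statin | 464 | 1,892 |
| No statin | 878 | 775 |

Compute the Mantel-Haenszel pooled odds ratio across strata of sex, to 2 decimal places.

0.20

OR_MH = Σ(aᵢdᵢ/nᵢ) / Σ(bᵢcᵢ/nᵢ), where nᵢ is the stratum total.
Stratum 1 (Women): n = 3654; a·d/n = 148·1317/3654 = 53.3432; b·c/n = 1492·697/3654 = 284.5988
Stratum 2 (Men): n = 4009; a·d/n = 464·775/4009 = 89.6982; b·c/n = 1892·878/4009 = 414.3617
OR_MH = (53.3432 + 89.6982) / (284.5988 + 414.3617) = 143.0414 / 698.9605 = 0.20465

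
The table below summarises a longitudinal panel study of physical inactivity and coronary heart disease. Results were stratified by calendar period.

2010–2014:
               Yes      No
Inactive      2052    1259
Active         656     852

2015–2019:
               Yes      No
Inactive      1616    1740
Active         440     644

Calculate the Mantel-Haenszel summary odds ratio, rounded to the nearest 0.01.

1.74

OR_MH = Σ(aᵢdᵢ/nᵢ) / Σ(bᵢcᵢ/nᵢ), where nᵢ is the stratum total.
Stratum 1 (2010–2014): n = 4819; a·d/n = 2052·852/4819 = 362.7939; b·c/n = 1259·656/4819 = 171.3849
Stratum 2 (2015–2019): n = 4440; a·d/n = 1616·644/4440 = 234.3928; b·c/n = 1740·440/4440 = 172.4324
OR_MH = (362.7939 + 234.3928) / (171.3849 + 172.4324) = 597.1867 / 343.8174 = 1.73693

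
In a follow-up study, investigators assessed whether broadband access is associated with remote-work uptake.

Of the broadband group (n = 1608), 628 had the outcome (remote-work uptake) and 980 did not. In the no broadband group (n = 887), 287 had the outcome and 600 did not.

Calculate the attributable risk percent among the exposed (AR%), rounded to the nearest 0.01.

From the description: a = 628, b = 980, c = 287, d = 600.
Risk in exposed = 628/1608 = 0.39055; risk in unexposed = 287/887 = 0.32356.
RR = 0.39055/0.32356 = 1.20702
AR% = (RR − 1)/RR × 100 = (1.20702 − 1)/1.20702 × 100 = 17.1515%

17.15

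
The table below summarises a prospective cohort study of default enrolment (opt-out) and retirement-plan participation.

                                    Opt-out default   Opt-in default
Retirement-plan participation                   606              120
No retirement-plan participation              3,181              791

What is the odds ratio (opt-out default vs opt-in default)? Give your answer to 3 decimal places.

Reading the table with exposure as columns: a = 606 (Opt-out default, case), b = 3181 (Opt-out default, non-case), c = 120 (Opt-in default, case), d = 791.
OR = (a·d)/(b·c) = (606 × 791) / (3181 × 120) = 479346 / 381720 = 1.25575
The odds of retirement-plan participation are about 1.26 times as high in the opt-out default group.

1.256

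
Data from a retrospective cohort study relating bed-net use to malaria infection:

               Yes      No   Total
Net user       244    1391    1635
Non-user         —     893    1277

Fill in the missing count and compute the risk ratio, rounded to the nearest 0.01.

0.50

The missing cell is in the unexposed row: 1277 − 893 = 384.
So a = 244, b = 1391, c = 384, d = 893.
RR = [a/(a+b)] / [c/(c+d)] = (244/1635) / (384/1277) = 0.14924/0.30070 = 0.49629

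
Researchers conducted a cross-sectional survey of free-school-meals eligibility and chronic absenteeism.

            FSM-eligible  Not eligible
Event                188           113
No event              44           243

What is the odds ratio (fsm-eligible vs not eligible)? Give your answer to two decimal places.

9.19

Reading the table with exposure as columns: a = 188 (FSM-eligible, case), b = 44 (FSM-eligible, non-case), c = 113 (Not eligible, case), d = 243.
OR = (a·d)/(b·c) = (188 × 243) / (44 × 113) = 45684 / 4972 = 9.18825
The odds of chronic absenteeism are about 9.19 times as high in the fsm-eligible group.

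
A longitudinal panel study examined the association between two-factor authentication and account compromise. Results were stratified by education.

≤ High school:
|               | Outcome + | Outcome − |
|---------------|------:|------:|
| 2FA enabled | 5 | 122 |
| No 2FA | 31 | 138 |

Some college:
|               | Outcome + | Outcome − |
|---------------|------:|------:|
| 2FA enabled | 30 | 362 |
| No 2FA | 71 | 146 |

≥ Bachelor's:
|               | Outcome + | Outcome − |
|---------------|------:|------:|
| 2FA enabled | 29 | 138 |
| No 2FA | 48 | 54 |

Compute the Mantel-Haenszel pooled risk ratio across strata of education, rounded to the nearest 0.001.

0.276

RR_MH = Σ(aᵢ·n₀ᵢ/nᵢ) / Σ(cᵢ·n₁ᵢ/nᵢ), with n₁ᵢ = aᵢ+bᵢ (exposed), n₀ᵢ = cᵢ+dᵢ (unexposed), nᵢ = n₁ᵢ+n₀ᵢ.
Stratum 1 (≤ High school): n₁ = 127, n₀ = 169, n = 296; a·n₀/n = 5·169/296 = 2.8547; c·n₁/n = 31·127/296 = 13.3007
Stratum 2 (Some college): n₁ = 392, n₀ = 217, n = 609; a·n₀/n = 30·217/609 = 10.6897; c·n₁/n = 71·392/609 = 45.7011
Stratum 3 (≥ Bachelor's): n₁ = 167, n₀ = 102, n = 269; a·n₀/n = 29·102/269 = 10.9963; c·n₁/n = 48·167/269 = 29.7993
RR_MH = (2.8547 + 10.6897 + 10.9963) / (13.3007 + 45.7011 + 29.7993) = 24.5407 / 88.8011 = 0.27636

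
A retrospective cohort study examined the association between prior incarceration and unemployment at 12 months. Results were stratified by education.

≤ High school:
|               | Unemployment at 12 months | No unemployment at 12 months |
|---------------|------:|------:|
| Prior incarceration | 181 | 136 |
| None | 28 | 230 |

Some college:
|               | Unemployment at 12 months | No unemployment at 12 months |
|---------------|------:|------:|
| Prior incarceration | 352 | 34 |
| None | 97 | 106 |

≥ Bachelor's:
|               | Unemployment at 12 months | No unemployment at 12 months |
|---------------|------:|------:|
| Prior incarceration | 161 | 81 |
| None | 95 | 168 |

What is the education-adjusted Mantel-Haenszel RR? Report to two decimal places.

2.30

RR_MH = Σ(aᵢ·n₀ᵢ/nᵢ) / Σ(cᵢ·n₁ᵢ/nᵢ), with n₁ᵢ = aᵢ+bᵢ (exposed), n₀ᵢ = cᵢ+dᵢ (unexposed), nᵢ = n₁ᵢ+n₀ᵢ.
Stratum 1 (≤ High school): n₁ = 317, n₀ = 258, n = 575; a·n₀/n = 181·258/575 = 81.2139; c·n₁/n = 28·317/575 = 15.4365
Stratum 2 (Some college): n₁ = 386, n₀ = 203, n = 589; a·n₀/n = 352·203/589 = 121.3175; c·n₁/n = 97·386/589 = 63.5688
Stratum 3 (≥ Bachelor's): n₁ = 242, n₀ = 263, n = 505; a·n₀/n = 161·263/505 = 83.8475; c·n₁/n = 95·242/505 = 45.5248
RR_MH = (81.2139 + 121.3175 + 83.8475) / (15.4365 + 63.5688 + 45.5248) = 286.3789 / 124.5300 = 2.29968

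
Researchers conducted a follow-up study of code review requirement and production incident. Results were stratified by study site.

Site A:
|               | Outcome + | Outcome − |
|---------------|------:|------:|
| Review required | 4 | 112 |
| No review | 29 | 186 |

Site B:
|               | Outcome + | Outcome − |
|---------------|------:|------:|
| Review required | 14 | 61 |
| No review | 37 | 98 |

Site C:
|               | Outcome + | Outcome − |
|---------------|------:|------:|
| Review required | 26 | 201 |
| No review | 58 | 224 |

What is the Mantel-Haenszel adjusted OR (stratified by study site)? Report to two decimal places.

OR_MH = Σ(aᵢdᵢ/nᵢ) / Σ(bᵢcᵢ/nᵢ), where nᵢ is the stratum total.
Stratum 1 (Site A): n = 331; a·d/n = 4·186/331 = 2.2477; b·c/n = 112·29/331 = 9.8127
Stratum 2 (Site B): n = 210; a·d/n = 14·98/210 = 6.5333; b·c/n = 61·37/210 = 10.7476
Stratum 3 (Site C): n = 509; a·d/n = 26·224/509 = 11.4420; b·c/n = 201·58/509 = 22.9037
OR_MH = (2.2477 + 6.5333 + 11.4420) / (9.8127 + 10.7476 + 22.9037) = 20.2231 / 43.4640 = 0.46528

0.47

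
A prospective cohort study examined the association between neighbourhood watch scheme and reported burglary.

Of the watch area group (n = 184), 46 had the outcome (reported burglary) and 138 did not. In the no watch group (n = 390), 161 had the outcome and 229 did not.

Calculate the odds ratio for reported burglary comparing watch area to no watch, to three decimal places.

From the description: a = 46, b = 138, c = 161, d = 229.
OR = (a·d)/(b·c) = (46 × 229) / (138 × 161) = 10534 / 22218 = 0.47412
Exposure is associated with lower odds of reported burglary (OR = 0.47 < 1).

0.474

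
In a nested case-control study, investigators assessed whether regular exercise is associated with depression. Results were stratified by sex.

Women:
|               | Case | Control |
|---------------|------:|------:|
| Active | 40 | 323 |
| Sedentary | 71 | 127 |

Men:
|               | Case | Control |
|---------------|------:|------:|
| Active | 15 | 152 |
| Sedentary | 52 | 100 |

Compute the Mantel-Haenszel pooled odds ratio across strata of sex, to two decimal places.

0.21

OR_MH = Σ(aᵢdᵢ/nᵢ) / Σ(bᵢcᵢ/nᵢ), where nᵢ is the stratum total.
Stratum 1 (Women): n = 561; a·d/n = 40·127/561 = 9.0553; b·c/n = 323·71/561 = 40.8788
Stratum 2 (Men): n = 319; a·d/n = 15·100/319 = 4.7022; b·c/n = 152·52/319 = 24.7774
OR_MH = (9.0553 + 4.7022) / (40.8788 + 24.7774) = 13.7575 / 65.6562 = 0.20954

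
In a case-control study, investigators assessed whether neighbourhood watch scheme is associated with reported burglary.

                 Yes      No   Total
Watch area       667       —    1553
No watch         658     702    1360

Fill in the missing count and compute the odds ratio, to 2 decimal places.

0.80

The missing cell is in the exposed row: 1553 − 667 = 886.
So a = 667, b = 886, c = 658, d = 702.
OR = (a·d)/(b·c) = (667 × 702) / (886 × 658) = 468234 / 582988 = 0.80316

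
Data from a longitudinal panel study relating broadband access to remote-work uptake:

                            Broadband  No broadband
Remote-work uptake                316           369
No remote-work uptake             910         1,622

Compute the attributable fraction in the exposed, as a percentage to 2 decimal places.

Reading the table with exposure as columns: a = 316 (Broadband, case), b = 910 (Broadband, non-case), c = 369 (No broadband, case), d = 1622.
Risk in exposed = 316/1226 = 0.25775; risk in unexposed = 369/1991 = 0.18533.
RR = 0.25775/0.18533 = 1.39073
AR% = (RR − 1)/RR × 100 = (1.39073 − 1)/1.39073 × 100 = 28.0951%

28.10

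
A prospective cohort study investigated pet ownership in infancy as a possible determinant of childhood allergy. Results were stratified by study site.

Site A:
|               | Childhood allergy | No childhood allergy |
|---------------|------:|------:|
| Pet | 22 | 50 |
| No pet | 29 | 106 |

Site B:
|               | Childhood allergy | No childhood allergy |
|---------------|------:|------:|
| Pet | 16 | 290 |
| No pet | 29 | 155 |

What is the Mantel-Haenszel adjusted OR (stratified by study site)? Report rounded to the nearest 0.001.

0.676

OR_MH = Σ(aᵢdᵢ/nᵢ) / Σ(bᵢcᵢ/nᵢ), where nᵢ is the stratum total.
Stratum 1 (Site A): n = 207; a·d/n = 22·106/207 = 11.2657; b·c/n = 50·29/207 = 7.0048
Stratum 2 (Site B): n = 490; a·d/n = 16·155/490 = 5.0612; b·c/n = 290·29/490 = 17.1633
OR_MH = (11.2657 + 5.0612) / (7.0048 + 17.1633) = 16.3269 / 24.1681 = 0.67556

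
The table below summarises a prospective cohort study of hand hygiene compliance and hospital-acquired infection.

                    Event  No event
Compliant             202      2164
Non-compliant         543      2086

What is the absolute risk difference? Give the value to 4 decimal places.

Cells: a = 202, b = 2164, c = 543, d = 2086.
Risk in exposed = 202/2366 = 0.085376; risk in unexposed = 543/2629 = 0.206542.
Risk difference = 0.085376 − 0.206542 = -0.121166

-0.1212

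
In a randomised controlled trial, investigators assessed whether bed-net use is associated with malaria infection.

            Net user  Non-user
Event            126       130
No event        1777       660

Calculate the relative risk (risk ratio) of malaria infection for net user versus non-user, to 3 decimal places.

Reading the table with exposure as columns: a = 126 (Net user, case), b = 1777 (Net user, non-case), c = 130 (Non-user, case), d = 660.
Risk in exposed = 126/1903 = 0.06621; risk in unexposed = 130/790 = 0.16456.
RR = 0.06621 / 0.16456 = 0.40236
The risk is 60% lower among the exposed than among the unexposed.

0.402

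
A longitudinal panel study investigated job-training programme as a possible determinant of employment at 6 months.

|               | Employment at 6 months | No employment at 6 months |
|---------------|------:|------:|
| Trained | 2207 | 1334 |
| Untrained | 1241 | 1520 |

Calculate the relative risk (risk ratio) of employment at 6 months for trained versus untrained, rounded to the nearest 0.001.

Cells: a = 2207, b = 1334, c = 1241, d = 1520.
Risk in exposed = 2207/3541 = 0.62327; risk in unexposed = 1241/2761 = 0.44947.
RR = 0.62327 / 0.44947 = 1.38666
The risk among the exposed is 1.39 times that among the unexposed.

1.387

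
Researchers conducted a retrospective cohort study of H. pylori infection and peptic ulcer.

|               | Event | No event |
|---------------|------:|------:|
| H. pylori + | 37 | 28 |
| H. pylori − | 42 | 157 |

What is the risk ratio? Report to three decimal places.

Cells: a = 37, b = 28, c = 42, d = 157.
Risk in exposed = 37/65 = 0.56923; risk in unexposed = 42/199 = 0.21106.
RR = 0.56923 / 0.21106 = 2.69707
The risk among the exposed is 2.70 times that among the unexposed.

2.697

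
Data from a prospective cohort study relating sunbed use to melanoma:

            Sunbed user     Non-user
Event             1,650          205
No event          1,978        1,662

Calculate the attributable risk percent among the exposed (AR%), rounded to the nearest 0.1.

Reading the table with exposure as columns: a = 1650 (Sunbed user, case), b = 1978 (Sunbed user, non-case), c = 205 (Non-user, case), d = 1662.
Risk in exposed = 1650/3628 = 0.45480; risk in unexposed = 205/1867 = 0.10980.
RR = 0.45480/0.10980 = 4.14197
AR% = (RR − 1)/RR × 100 = (4.14197 − 1)/4.14197 × 100 = 75.8569%

75.9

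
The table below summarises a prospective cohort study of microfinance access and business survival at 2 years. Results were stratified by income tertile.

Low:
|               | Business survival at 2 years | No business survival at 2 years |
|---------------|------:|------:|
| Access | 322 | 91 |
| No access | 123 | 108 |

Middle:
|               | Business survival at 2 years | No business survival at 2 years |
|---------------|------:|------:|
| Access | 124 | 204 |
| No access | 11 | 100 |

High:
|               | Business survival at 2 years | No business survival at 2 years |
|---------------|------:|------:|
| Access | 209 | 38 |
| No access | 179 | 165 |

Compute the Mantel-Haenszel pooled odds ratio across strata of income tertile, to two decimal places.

4.14

OR_MH = Σ(aᵢdᵢ/nᵢ) / Σ(bᵢcᵢ/nᵢ), where nᵢ is the stratum total.
Stratum 1 (Low): n = 644; a·d/n = 322·108/644 = 54.0000; b·c/n = 91·123/644 = 17.3804
Stratum 2 (Middle): n = 439; a·d/n = 124·100/439 = 28.2460; b·c/n = 204·11/439 = 5.1116
Stratum 3 (High): n = 591; a·d/n = 209·165/591 = 58.3503; b·c/n = 38·179/591 = 11.5093
OR_MH = (54.0000 + 28.2460 + 58.3503) / (17.3804 + 5.1116 + 11.5093) = 140.5963 / 34.0014 = 4.13502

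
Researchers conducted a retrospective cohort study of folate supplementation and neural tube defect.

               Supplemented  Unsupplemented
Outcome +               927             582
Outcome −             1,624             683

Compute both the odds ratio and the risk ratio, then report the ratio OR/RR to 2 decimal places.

Reading the table with exposure as columns: a = 927 (Supplemented, case), b = 1624 (Supplemented, non-case), c = 582 (Unsupplemented, case), d = 683.
OR = (927·683)/(1624·582) = 633141/945168 = 0.66987
Risk in exposed = 927/2551 = 0.36339; risk in unexposed = 582/1265 = 0.46008; RR = 0.78984
OR/RR = 0.66987 / 0.78984 = 0.84811
The outcome is not rare, so the OR lies further from 1 than the RR.

0.85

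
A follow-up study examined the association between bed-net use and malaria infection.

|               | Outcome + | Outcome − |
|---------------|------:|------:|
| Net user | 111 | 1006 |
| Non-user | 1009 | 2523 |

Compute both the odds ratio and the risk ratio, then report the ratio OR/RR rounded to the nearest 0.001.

Cells: a = 111, b = 1006, c = 1009, d = 2523.
OR = (111·2523)/(1006·1009) = 280053/1015054 = 0.27590
Risk in exposed = 111/1117 = 0.09937; risk in unexposed = 1009/3532 = 0.28567; RR = 0.34786
OR/RR = 0.27590 / 0.34786 = 0.79314
The outcome is not rare, so the OR lies further from 1 than the RR.

0.793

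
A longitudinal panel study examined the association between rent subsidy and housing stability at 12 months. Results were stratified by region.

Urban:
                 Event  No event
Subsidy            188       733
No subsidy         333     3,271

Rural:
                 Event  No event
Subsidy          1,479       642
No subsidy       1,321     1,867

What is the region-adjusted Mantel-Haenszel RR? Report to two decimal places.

RR_MH = Σ(aᵢ·n₀ᵢ/nᵢ) / Σ(cᵢ·n₁ᵢ/nᵢ), with n₁ᵢ = aᵢ+bᵢ (exposed), n₀ᵢ = cᵢ+dᵢ (unexposed), nᵢ = n₁ᵢ+n₀ᵢ.
Stratum 1 (Urban): n₁ = 921, n₀ = 3604, n = 4525; a·n₀/n = 188·3604/4525 = 149.7352; c·n₁/n = 333·921/4525 = 67.7775
Stratum 2 (Rural): n₁ = 2121, n₀ = 3188, n = 5309; a·n₀/n = 1479·3188/5309 = 888.1243; c·n₁/n = 1321·2121/5309 = 527.7531
RR_MH = (149.7352 + 888.1243) / (67.7775 + 527.7531) = 1037.8596 / 595.5305 = 1.74275

1.74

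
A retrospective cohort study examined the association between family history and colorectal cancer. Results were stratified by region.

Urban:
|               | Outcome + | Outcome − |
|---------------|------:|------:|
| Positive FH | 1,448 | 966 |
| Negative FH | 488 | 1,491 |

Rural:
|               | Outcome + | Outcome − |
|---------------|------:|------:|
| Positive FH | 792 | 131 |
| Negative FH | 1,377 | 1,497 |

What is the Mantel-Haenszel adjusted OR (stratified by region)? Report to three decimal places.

5.191

OR_MH = Σ(aᵢdᵢ/nᵢ) / Σ(bᵢcᵢ/nᵢ), where nᵢ is the stratum total.
Stratum 1 (Urban): n = 4393; a·d/n = 1448·1491/4393 = 491.4564; b·c/n = 966·488/4393 = 107.3089
Stratum 2 (Rural): n = 3797; a·d/n = 792·1497/3797 = 312.2528; b·c/n = 131·1377/3797 = 47.5078
OR_MH = (491.4564 + 312.2528) / (107.3089 + 47.5078) = 803.7092 / 154.8167 = 5.19136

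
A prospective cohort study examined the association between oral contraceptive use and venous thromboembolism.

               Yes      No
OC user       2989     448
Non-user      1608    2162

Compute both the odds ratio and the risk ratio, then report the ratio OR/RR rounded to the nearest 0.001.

4.400

Cells: a = 2989, b = 448, c = 1608, d = 2162.
OR = (2989·2162)/(448·1608) = 6462218/720384 = 8.97052
Risk in exposed = 2989/3437 = 0.86965; risk in unexposed = 1608/3770 = 0.42653; RR = 2.03893
OR/RR = 8.97052 / 2.03893 = 4.39963
The outcome is not rare, so the OR lies further from 1 than the RR.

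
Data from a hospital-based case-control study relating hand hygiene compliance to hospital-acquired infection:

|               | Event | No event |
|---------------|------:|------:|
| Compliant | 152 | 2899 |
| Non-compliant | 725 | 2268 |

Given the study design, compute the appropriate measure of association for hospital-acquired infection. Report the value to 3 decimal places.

Cells: a = 152, b = 2899, c = 725, d = 2268.
This is a hospital-based case-control study: participants were sampled on outcome status, so risks in the source population cannot be estimated directly — relative risk is not valid here. The odds ratio is the appropriate measure.
OR = (a·d)/(b·c) = (152 × 2268) / (2899 × 725) = 344736 / 2101775 = 0.16402

0.164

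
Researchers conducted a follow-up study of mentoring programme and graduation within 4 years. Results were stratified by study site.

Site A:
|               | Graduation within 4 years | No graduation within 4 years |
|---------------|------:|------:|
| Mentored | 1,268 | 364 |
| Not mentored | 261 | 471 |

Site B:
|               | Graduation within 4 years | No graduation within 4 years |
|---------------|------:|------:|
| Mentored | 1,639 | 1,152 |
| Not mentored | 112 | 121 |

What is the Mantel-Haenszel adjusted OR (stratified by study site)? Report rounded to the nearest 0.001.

3.841

OR_MH = Σ(aᵢdᵢ/nᵢ) / Σ(bᵢcᵢ/nᵢ), where nᵢ is the stratum total.
Stratum 1 (Site A): n = 2364; a·d/n = 1268·471/2364 = 252.6345; b·c/n = 364·261/2364 = 40.1878
Stratum 2 (Site B): n = 3024; a·d/n = 1639·121/3024 = 65.5817; b·c/n = 1152·112/3024 = 42.6667
OR_MH = (252.6345 + 65.5817) / (40.1878 + 42.6667) = 318.2162 / 82.8545 = 3.84066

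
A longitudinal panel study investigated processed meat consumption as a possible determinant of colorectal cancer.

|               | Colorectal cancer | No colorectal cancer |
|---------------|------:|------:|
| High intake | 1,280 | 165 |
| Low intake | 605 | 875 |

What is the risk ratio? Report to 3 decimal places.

Cells: a = 1280, b = 165, c = 605, d = 875.
Risk in exposed = 1280/1445 = 0.88581; risk in unexposed = 605/1480 = 0.40878.
RR = 0.88581 / 0.40878 = 2.16695
The risk among the exposed is 2.17 times that among the unexposed.

2.167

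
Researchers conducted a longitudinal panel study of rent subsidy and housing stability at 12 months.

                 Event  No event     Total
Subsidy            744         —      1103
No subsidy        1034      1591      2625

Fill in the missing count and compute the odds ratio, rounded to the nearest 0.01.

The missing cell is in the exposed row: 1103 − 744 = 359.
So a = 744, b = 359, c = 1034, d = 1591.
OR = (a·d)/(b·c) = (744 × 1591) / (359 × 1034) = 1183704 / 371206 = 3.18881

3.19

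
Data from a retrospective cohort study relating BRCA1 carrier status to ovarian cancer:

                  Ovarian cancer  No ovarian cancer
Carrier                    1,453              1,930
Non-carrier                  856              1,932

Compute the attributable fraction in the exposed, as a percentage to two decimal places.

Cells: a = 1453, b = 1930, c = 856, d = 1932.
Risk in exposed = 1453/3383 = 0.42950; risk in unexposed = 856/2788 = 0.30703.
RR = 0.42950/0.30703 = 1.39889
AR% = (RR − 1)/RR × 100 = (1.39889 − 1)/1.39889 × 100 = 28.5146%

28.51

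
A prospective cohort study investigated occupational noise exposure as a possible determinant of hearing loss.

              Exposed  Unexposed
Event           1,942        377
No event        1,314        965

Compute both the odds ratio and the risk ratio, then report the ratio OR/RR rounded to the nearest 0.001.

Reading the table with exposure as columns: a = 1942 (Exposed, case), b = 1314 (Exposed, non-case), c = 377 (Unexposed, case), d = 965.
OR = (1942·965)/(1314·377) = 1874030/495378 = 3.78303
Risk in exposed = 1942/3256 = 0.59644; risk in unexposed = 377/1342 = 0.28092; RR = 2.12313
OR/RR = 3.78303 / 2.12313 = 1.78182
The outcome is not rare, so the OR lies further from 1 than the RR.

1.782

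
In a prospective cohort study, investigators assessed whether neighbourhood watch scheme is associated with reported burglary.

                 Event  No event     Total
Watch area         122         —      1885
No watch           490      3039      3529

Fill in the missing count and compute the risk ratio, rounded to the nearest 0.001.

0.466

The missing cell is in the exposed row: 1885 − 122 = 1763.
So a = 122, b = 1763, c = 490, d = 3039.
RR = [a/(a+b)] / [c/(c+d)] = (122/1885) / (490/3529) = 0.06472/0.13885 = 0.46613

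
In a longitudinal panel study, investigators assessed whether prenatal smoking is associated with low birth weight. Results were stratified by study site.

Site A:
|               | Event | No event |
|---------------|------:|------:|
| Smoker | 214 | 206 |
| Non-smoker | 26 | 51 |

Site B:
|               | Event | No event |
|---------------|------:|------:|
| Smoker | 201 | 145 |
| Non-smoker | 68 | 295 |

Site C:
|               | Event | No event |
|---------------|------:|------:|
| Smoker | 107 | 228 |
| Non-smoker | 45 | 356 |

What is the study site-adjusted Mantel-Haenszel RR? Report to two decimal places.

2.57

RR_MH = Σ(aᵢ·n₀ᵢ/nᵢ) / Σ(cᵢ·n₁ᵢ/nᵢ), with n₁ᵢ = aᵢ+bᵢ (exposed), n₀ᵢ = cᵢ+dᵢ (unexposed), nᵢ = n₁ᵢ+n₀ᵢ.
Stratum 1 (Site A): n₁ = 420, n₀ = 77, n = 497; a·n₀/n = 214·77/497 = 33.1549; c·n₁/n = 26·420/497 = 21.9718
Stratum 2 (Site B): n₁ = 346, n₀ = 363, n = 709; a·n₀/n = 201·363/709 = 102.9097; c·n₁/n = 68·346/709 = 33.1848
Stratum 3 (Site C): n₁ = 335, n₀ = 401, n = 736; a·n₀/n = 107·401/736 = 58.2976; c·n₁/n = 45·335/736 = 20.4823
RR_MH = (33.1549 + 102.9097 + 58.2976) / (21.9718 + 33.1848 + 20.4823) = 194.3622 / 75.6389 = 2.56961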